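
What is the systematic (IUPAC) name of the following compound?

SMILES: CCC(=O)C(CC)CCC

4-ethylheptan-3-one

The longest carbon chain that includes the carbonyl has 7 carbons, so the parent hydride is heptane.
A ketone (C=O on an internal carbon) is the principal characteristic group, giving the suffix -one.
Number the chain so that numbering from this end puts the carbonyl group at C-3 rather than C-5.
That gives the carbonyl at C-3; an ethyl group at C-4.
The name is 4-ethylheptan-3-one.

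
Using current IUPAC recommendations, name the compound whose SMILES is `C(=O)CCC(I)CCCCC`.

The longest chain bearing the –CHO group is 9 carbons long (nonane).
An aldehyde (terminal –CHO) is the principal characteristic group, giving the suffix -al.
The numbering direction is chosen so that the aldehyde carbon is C-1 by definition.
With this numbering: an iodo group at C-4.
The name is 4-iodononanal.

4-iodononanal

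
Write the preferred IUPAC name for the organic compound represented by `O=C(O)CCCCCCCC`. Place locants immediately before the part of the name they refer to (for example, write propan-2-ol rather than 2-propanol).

nonanoic acid

Counting along the main chain through the –COOH group gives 9 carbons: the parent is nonane.
A carboxylic acid (terminal –COOH) is the principal characteristic group, giving the suffix -oic acid.
Number the chain so that the carboxylic acid carbon is C-1 by definition.
The name is nonanoic acid.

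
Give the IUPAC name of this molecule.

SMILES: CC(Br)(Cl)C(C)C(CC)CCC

The longest carbon chain is 7 atoms: the parent is heptane.
Number the chain so that the substituent locant set {2,2,3,4} is lower than {4,5,6,6} at the first point of difference.
That gives a bromo group at C-2; a chloro group at C-2; an ethyl group at C-4; a methyl group at C-3.
The substituents are ordered alphabetically, ignoring any di-/tri- multipliers.
Putting it together: 2-bromo-2-chloro-4-ethyl-3-methylheptane.

2-bromo-2-chloro-4-ethyl-3-methylheptane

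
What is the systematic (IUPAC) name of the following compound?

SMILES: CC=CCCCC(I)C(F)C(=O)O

2-fluoro-3-iodonon-7-enoic acid

Counting along the main chain through the –COOH group and the multiple bond gives 9 carbons: the parent is nonane.
The principal characteristic group is a carboxylic acid (terminal –COOH), named with the suffix -oic acid.
There is one C=C double bond, indicated by the ending -ene.
Choose the numbering such that the carboxylic acid carbon is C-1 by definition.
This places the double bond between C-7 and C-8; a fluoro group at C-2; an iodo group at C-3.
The substituents are ordered alphabetically, ignoring any di-/tri- multipliers.
Assembling the pieces gives 2-fluoro-3-iodonon-7-enoic acid.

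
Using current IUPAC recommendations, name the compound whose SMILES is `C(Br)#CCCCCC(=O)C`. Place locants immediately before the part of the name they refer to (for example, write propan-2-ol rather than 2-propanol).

The longest carbon chain that includes the carbonyl and the multiple bond has 8 carbons, so the parent hydride is octane.
The highest-priority functional group is a ketone (C=O on an internal carbon), so the name ends in -one.
A C≡C triple bond in the chain gives the infix -yne-.
Choose the numbering such that numbering from this end puts the carbonyl group at C-2 rather than C-7.
This places the carbonyl at C-2; the triple bond between C-7 and C-8; a bromo group at C-8.
Putting it together: 8-bromooct-7-yn-2-one.

8-bromooct-7-yn-2-one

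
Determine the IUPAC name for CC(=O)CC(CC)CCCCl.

The longest chain bearing the carbonyl is 7 carbons long (heptane).
A ketone (C=O on an internal carbon) is the principal characteristic group, giving the suffix -one.
The numbering direction is chosen so that numbering from this end puts the carbonyl group at C-2 rather than C-6.
This places the carbonyl at C-2; a chloro group at C-7; an ethyl group at C-4.
Prefixes are listed alphabetically: chloro, ethyl.
Assembling the pieces gives 7-chloro-4-ethylheptan-2-one.

7-chloro-4-ethylheptan-2-one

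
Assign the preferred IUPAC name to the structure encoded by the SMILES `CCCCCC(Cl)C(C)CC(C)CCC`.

The longest continuous carbon chain has 12 atoms, so the parent hydride is dodecane.
The numbering direction is chosen so that the substituent locant set {4,6,7} is lower than {6,7,9} at the first point of difference.
With this numbering: a chloro group at C-7; methyl groups at C-4 and C-6.
Prefixes are listed alphabetically: chloro, methyl.
The name is 7-chloro-4,6-dimethyldodecane.

7-chloro-4,6-dimethyldodecane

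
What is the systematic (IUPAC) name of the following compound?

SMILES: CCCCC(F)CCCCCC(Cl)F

The parent chain contains 11 carbons (undecane).
The numbering direction is chosen so that the substituent locant set {1,1,7} is lower than {5,11,11} at the first point of difference.
This places a chloro group at C-1; fluoro groups at C-1 and C-7.
Prefixes are listed alphabetically: chloro, fluoro.
Putting it together: 1-chloro-1,7-difluoroundecane.

1-chloro-1,7-difluoroundecane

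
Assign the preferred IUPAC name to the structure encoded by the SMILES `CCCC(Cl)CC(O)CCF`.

5-chloro-1-fluorooctan-3-ol

The longest carbon chain that includes the –OH group has 8 carbons, so the parent hydride is octane.
The highest-priority functional group is an alcohol (–OH), so the name ends in -ol.
The numbering direction is chosen so that numbering from this end puts the hydroxyl group at C-3 rather than C-6.
That gives the hydroxyl at C-3; a chloro group at C-5; a fluoro group at C-1.
The substituents are ordered alphabetically, ignoring any di-/tri- multipliers.
Putting it together: 5-chloro-1-fluorooctan-3-ol.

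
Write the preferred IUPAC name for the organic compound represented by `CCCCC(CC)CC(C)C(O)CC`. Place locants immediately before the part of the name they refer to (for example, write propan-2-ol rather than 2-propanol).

The longest chain bearing the –OH group is 10 carbons long (decane).
An alcohol (–OH) is the principal characteristic group, giving the suffix -ol.
The numbering direction is chosen so that numbering from this end puts the hydroxyl group at C-3 rather than C-8.
That gives the hydroxyl at C-3; an ethyl group at C-6; a methyl group at C-4.
Substituent prefixes are cited in alphabetical order (multiplying prefixes like di-/tri- are ignored for ordering).
Assembling the pieces gives 6-ethyl-4-methyldecan-3-ol.

6-ethyl-4-methyldecan-3-ol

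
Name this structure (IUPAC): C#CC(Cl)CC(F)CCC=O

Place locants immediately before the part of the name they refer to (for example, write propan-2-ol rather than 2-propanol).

6-chloro-4-fluorooct-7-ynal

The longest carbon chain that includes the –CHO group and the multiple bond has 8 carbons, so the parent hydride is octane.
The principal characteristic group is an aldehyde (terminal –CHO), named with the suffix -al.
A C≡C triple bond in the chain gives the infix -yne-.
The numbering direction is chosen so that the aldehyde carbon is C-1 by definition.
That gives the triple bond between C-7 and C-8; a chloro group at C-6; a fluoro group at C-4.
Prefixes are listed alphabetically: chloro, fluoro.
Assembling the pieces gives 6-chloro-4-fluorooct-7-ynal.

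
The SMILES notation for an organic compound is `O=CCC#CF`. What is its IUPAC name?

Counting along the main chain through the –CHO group and the multiple bond gives 4 carbons: the parent is butane.
The highest-priority functional group is an aldehyde (terminal –CHO), so the name ends in -al.
There is one C≡C triple bond, indicated by the ending -yne.
Number the chain so that the aldehyde carbon is C-1 by definition.
With this numbering: the triple bond between C-3 and C-4; a fluoro group at C-4.
Putting it together: 4-fluorobut-3-ynal.

4-fluorobut-3-ynal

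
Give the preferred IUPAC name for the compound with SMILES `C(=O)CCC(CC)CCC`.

The longest carbon chain that includes the –CHO group has 7 carbons, so the parent hydride is heptane.
An aldehyde (terminal –CHO) is the principal characteristic group, giving the suffix -al.
Number the chain so that the aldehyde carbon is C-1 by definition.
That gives an ethyl group at C-4.
Putting it together: 4-ethylheptanal.

4-ethylheptanal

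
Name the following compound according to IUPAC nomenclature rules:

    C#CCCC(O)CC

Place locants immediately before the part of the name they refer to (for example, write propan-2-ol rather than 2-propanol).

hept-6-yn-3-ol

Counting along the main chain through the –OH group and the multiple bond gives 7 carbons: the parent is heptane.
The principal characteristic group is an alcohol (–OH), named with the suffix -ol.
A C≡C triple bond in the chain gives the infix -yne-.
The numbering direction is chosen so that numbering from this end puts the hydroxyl group at C-3 rather than C-5.
That gives the hydroxyl at C-3; the triple bond between C-6 and C-7.
Assembling the pieces gives hept-6-yn-3-ol.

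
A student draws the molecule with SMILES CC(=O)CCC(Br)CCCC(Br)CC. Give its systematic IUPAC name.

5,9-dibromoundecan-2-one

The longest chain bearing the carbonyl is 11 carbons long (undecane).
The highest-priority functional group is a ketone (C=O on an internal carbon), so the name ends in -one.
The numbering direction is chosen so that numbering from this end puts the carbonyl group at C-2 rather than C-10.
With this numbering: the carbonyl at C-2; bromo groups at C-5 and C-9.
Putting it together: 5,9-dibromoundecan-2-one.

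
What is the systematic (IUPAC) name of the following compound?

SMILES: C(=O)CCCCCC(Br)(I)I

Counting along the main chain through the –CHO group gives 7 carbons: the parent is heptane.
An aldehyde (terminal –CHO) is the principal characteristic group, giving the suffix -al.
The numbering direction is chosen so that the aldehyde carbon is C-1 by definition.
With this numbering: a bromo group at C-7; two iodo groups at C-7.
Substituent prefixes are cited in alphabetical order (multiplying prefixes like di-/tri- are ignored for ordering).
The name is 7-bromo-7,7-diiodoheptanal.

7-bromo-7,7-diiodoheptanal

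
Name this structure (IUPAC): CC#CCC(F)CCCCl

8-chloro-5-fluorooct-2-yne

The longest carbon chain that includes the multiple bond has 8 carbons, so the parent hydride is octane.
There is one C≡C triple bond, indicated by the ending -yne.
Number the chain so that numbering from this end puts the triple bond at C-2 rather than C-6.
With this numbering: the triple bond between C-2 and C-3; a chloro group at C-8; a fluoro group at C-5.
The substituents are ordered alphabetically, ignoring any di-/tri- multipliers.
Assembling the pieces gives 8-chloro-5-fluorooct-2-yne.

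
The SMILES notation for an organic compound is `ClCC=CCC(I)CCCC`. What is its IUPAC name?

Counting along the main chain through the multiple bond gives 9 carbons: the parent is nonane.
There is one C=C double bond, indicated by the ending -ene.
Choose the numbering such that numbering from this end puts the double bond at C-2 rather than C-7.
This places the double bond between C-2 and C-3; a chloro group at C-1; an iodo group at C-5.
The substituents are ordered alphabetically, ignoring any di-/tri- multipliers.
Assembling the pieces gives 1-chloro-5-iodonon-2-ene.

1-chloro-5-iodonon-2-ene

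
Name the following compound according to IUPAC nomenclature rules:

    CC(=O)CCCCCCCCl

9-chlorononan-2-one

The longest carbon chain that includes the carbonyl has 9 carbons, so the parent hydride is nonane.
A ketone (C=O on an internal carbon) is the principal characteristic group, giving the suffix -one.
Number the chain so that numbering from this end puts the carbonyl group at C-2 rather than C-8.
With this numbering: the carbonyl at C-2; a chloro group at C-9.
Assembling the pieces gives 9-chlorononan-2-one.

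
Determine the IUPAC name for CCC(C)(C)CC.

3,3-dimethylpentane

The parent chain contains 5 carbons (pentane).
Both numbering directions give the same locant set; either may be used.
That gives two methyl groups at C-3.
The name is 3,3-dimethylpentane.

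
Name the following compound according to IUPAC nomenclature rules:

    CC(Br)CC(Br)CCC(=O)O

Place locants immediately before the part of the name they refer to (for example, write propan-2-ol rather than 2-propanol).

4,6-dibromoheptanoic acid

Counting along the main chain through the –COOH group gives 7 carbons: the parent is heptane.
The principal characteristic group is a carboxylic acid (terminal –COOH), named with the suffix -oic acid.
The numbering direction is chosen so that the carboxylic acid carbon is C-1 by definition.
That gives bromo groups at C-4 and C-6.
Assembling the pieces gives 4,6-dibromoheptanoic acid.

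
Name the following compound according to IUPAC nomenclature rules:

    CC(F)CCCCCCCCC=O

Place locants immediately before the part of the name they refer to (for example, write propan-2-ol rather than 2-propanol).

10-fluoroundecanal

The longest chain bearing the –CHO group is 11 carbons long (undecane).
An aldehyde (terminal –CHO) is the principal characteristic group, giving the suffix -al.
Number the chain so that the aldehyde carbon is C-1 by definition.
That gives a fluoro group at C-10.
Putting it together: 10-fluoroundecanal.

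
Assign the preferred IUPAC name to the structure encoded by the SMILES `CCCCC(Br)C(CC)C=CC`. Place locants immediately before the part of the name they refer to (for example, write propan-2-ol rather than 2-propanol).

5-bromo-4-ethylnon-2-ene

The longest carbon chain that includes the multiple bond has 9 carbons, so the parent hydride is nonane.
The chain contains a C=C double bond, so the unsaturation ending is -ene.
Number the chain so that numbering from this end puts the double bond at C-2 rather than C-7.
This places the double bond between C-2 and C-3; a bromo group at C-5; an ethyl group at C-4.
Prefixes are listed alphabetically: bromo, ethyl.
Assembling the pieces gives 5-bromo-4-ethylnon-2-ene.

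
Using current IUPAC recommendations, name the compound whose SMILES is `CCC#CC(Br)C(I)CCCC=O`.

The longest chain bearing the –CHO group and the multiple bond is 10 carbons long (decane).
An aldehyde (terminal –CHO) is the principal characteristic group, giving the suffix -al.
There is one C≡C triple bond, indicated by the ending -yne.
The numbering direction is chosen so that the aldehyde carbon is C-1 by definition.
This places the triple bond between C-7 and C-8; a bromo group at C-6; an iodo group at C-5.
Prefixes are listed alphabetically: bromo, iodo.
Assembling the pieces gives 6-bromo-5-iododec-7-ynal.

6-bromo-5-iododec-7-ynal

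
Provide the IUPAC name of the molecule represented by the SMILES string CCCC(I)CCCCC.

4-iodononane

The longest continuous carbon chain has 9 atoms, so the parent hydride is nonane.
The numbering direction is chosen so that the substituent locant set {4} is lower than {6} at the first point of difference.
That gives an iodo group at C-4.
The name is 4-iodononane.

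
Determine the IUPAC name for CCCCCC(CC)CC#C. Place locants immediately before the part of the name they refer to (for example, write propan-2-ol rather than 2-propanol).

The longest chain bearing the multiple bond is 9 carbons long (nonane).
A C≡C triple bond in the chain gives the infix -yne-.
The numbering direction is chosen so that numbering from this end puts the triple bond at C-1 rather than C-8.
With this numbering: the triple bond between C-1 and C-2; an ethyl group at C-4.
Assembling the pieces gives 4-ethylnon-1-yne.

4-ethylnon-1-yne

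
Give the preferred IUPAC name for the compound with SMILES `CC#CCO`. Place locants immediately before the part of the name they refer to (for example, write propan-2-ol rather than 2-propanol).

but-2-yn-1-ol

The longest carbon chain that includes the –OH group and the multiple bond has 4 carbons, so the parent hydride is butane.
An alcohol (–OH) is the principal characteristic group, giving the suffix -ol.
There is one C≡C triple bond, indicated by the ending -yne.
Number the chain so that numbering from this end puts the hydroxyl group at C-1 rather than C-4.
This places the hydroxyl at C-1; the triple bond between C-2 and C-3.
The name is but-2-yn-1-ol.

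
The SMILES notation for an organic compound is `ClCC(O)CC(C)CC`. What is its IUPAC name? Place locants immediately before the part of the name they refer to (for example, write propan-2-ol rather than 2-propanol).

Counting along the main chain through the –OH group gives 6 carbons: the parent is hexane.
An alcohol (–OH) is the principal characteristic group, giving the suffix -ol.
Number the chain so that numbering from this end puts the hydroxyl group at C-2 rather than C-5.
With this numbering: the hydroxyl at C-2; a chloro group at C-1; a methyl group at C-4.
Prefixes are listed alphabetically: chloro, methyl.
Assembling the pieces gives 1-chloro-4-methylhexan-2-ol.

1-chloro-4-methylhexan-2-ol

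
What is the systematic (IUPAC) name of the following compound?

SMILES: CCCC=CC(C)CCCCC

6-methylundec-4-ene

The longest carbon chain that includes the multiple bond has 11 carbons, so the parent hydride is undecane.
The chain contains a C=C double bond, so the unsaturation ending is -ene.
Number the chain so that numbering from this end puts the double bond at C-4 rather than C-7.
That gives the double bond between C-4 and C-5; a methyl group at C-6.
The name is 6-methylundec-4-ene.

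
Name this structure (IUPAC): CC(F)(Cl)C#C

The longest chain bearing the multiple bond is 4 carbons long (butane).
There is one C≡C triple bond, indicated by the ending -yne.
Number the chain so that numbering from this end puts the triple bond at C-1 rather than C-3.
That gives the triple bond between C-1 and C-2; a chloro group at C-3; a fluoro group at C-3.
Prefixes are listed alphabetically: chloro, fluoro.
The name is 3-chloro-3-fluorobut-1-yne.

3-chloro-3-fluorobut-1-yne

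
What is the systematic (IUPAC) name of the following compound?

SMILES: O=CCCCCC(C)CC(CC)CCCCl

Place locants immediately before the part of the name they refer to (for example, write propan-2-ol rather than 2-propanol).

The longest chain bearing the –CHO group is 11 carbons long (undecane).
An aldehyde (terminal –CHO) is the principal characteristic group, giving the suffix -al.
Choose the numbering such that the aldehyde carbon is C-1 by definition.
This places a chloro group at C-11; an ethyl group at C-8; a methyl group at C-6.
The substituents are ordered alphabetically, ignoring any di-/tri- multipliers.
Putting it together: 11-chloro-8-ethyl-6-methylundecanal.

11-chloro-8-ethyl-6-methylundecanal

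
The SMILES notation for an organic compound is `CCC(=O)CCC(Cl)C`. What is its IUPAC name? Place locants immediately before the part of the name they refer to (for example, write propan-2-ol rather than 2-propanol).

The longest carbon chain that includes the carbonyl has 7 carbons, so the parent hydride is heptane.
The principal characteristic group is a ketone (C=O on an internal carbon), named with the suffix -one.
Choose the numbering such that numbering from this end puts the carbonyl group at C-3 rather than C-5.
This places the carbonyl at C-3; a chloro group at C-6.
The name is 6-chloroheptan-3-one.

6-chloroheptan-3-one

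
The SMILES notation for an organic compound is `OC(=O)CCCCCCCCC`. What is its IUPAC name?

decanoic acid

The longest carbon chain that includes the –COOH group has 10 carbons, so the parent hydride is decane.
The highest-priority functional group is a carboxylic acid (terminal –COOH), so the name ends in -oic acid.
Number the chain so that the carboxylic acid carbon is C-1 by definition.
The name is decanoic acid.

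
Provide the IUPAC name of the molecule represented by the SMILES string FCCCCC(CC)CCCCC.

5-ethyl-1-fluorodecane

The longest carbon chain is 10 atoms: the parent is decane.
Number the chain so that the substituent locant set {1,5} is lower than {6,10} at the first point of difference.
This places an ethyl group at C-5; a fluoro group at C-1.
Substituent prefixes are cited in alphabetical order (multiplying prefixes like di-/tri- are ignored for ordering).
Putting it together: 5-ethyl-1-fluorodecane.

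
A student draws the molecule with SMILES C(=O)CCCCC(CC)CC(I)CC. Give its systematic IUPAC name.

The longest chain bearing the –CHO group is 10 carbons long (decane).
An aldehyde (terminal –CHO) is the principal characteristic group, giving the suffix -al.
The numbering direction is chosen so that the aldehyde carbon is C-1 by definition.
With this numbering: an ethyl group at C-6; an iodo group at C-8.
The substituents are ordered alphabetically, ignoring any di-/tri- multipliers.
Assembling the pieces gives 6-ethyl-8-iododecanal.

6-ethyl-8-iododecanal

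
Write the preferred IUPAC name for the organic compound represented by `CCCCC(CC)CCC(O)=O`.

4-ethyloctanoic acid

The longest chain bearing the –COOH group is 8 carbons long (octane).
A carboxylic acid (terminal –COOH) is the principal characteristic group, giving the suffix -oic acid.
Number the chain so that the carboxylic acid carbon is C-1 by definition.
With this numbering: an ethyl group at C-4.
The name is 4-ethyloctanoic acid.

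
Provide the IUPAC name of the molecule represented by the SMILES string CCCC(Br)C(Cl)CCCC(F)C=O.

7-bromo-6-chloro-2-fluorodecanal

The longest carbon chain that includes the –CHO group has 10 carbons, so the parent hydride is decane.
The principal characteristic group is an aldehyde (terminal –CHO), named with the suffix -al.
Number the chain so that the aldehyde carbon is C-1 by definition.
With this numbering: a bromo group at C-7; a chloro group at C-6; a fluoro group at C-2.
The substituents are ordered alphabetically, ignoring any di-/tri- multipliers.
The name is 7-bromo-6-chloro-2-fluorodecanal.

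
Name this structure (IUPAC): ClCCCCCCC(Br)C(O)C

3-bromo-9-chlorononan-2-ol

The longest chain bearing the –OH group is 9 carbons long (nonane).
The principal characteristic group is an alcohol (–OH), named with the suffix -ol.
Number the chain so that numbering from this end puts the hydroxyl group at C-2 rather than C-8.
This places the hydroxyl at C-2; a bromo group at C-3; a chloro group at C-9.
Prefixes are listed alphabetically: bromo, chloro.
Assembling the pieces gives 3-bromo-9-chlorononan-2-ol.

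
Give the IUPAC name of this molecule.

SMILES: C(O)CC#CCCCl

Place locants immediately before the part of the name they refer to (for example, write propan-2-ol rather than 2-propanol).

6-chlorohex-3-yn-1-ol

The longest chain bearing the –OH group and the multiple bond is 6 carbons long (hexane).
The principal characteristic group is an alcohol (–OH), named with the suffix -ol.
The chain contains a C≡C triple bond, so the unsaturation ending is -yne.
The numbering direction is chosen so that numbering from this end puts the hydroxyl group at C-1 rather than C-6.
This places the hydroxyl at C-1; the triple bond between C-3 and C-4; a chloro group at C-6.
Assembling the pieces gives 6-chlorohex-3-yn-1-ol.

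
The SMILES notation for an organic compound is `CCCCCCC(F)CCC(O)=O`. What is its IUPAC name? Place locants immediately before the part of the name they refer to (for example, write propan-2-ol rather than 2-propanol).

4-fluorodecanoic acid

Counting along the main chain through the –COOH group gives 10 carbons: the parent is decane.
A carboxylic acid (terminal –COOH) is the principal characteristic group, giving the suffix -oic acid.
The numbering direction is chosen so that the carboxylic acid carbon is C-1 by definition.
That gives a fluoro group at C-4.
The name is 4-fluorodecanoic acid.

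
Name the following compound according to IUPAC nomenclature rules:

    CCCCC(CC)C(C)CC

4-ethyl-3-methyloctane

The longest continuous carbon chain has 8 atoms, so the parent hydride is octane.
The numbering direction is chosen so that the substituent locant set {3,4} is lower than {5,6} at the first point of difference.
That gives an ethyl group at C-4; a methyl group at C-3.
Prefixes are listed alphabetically: ethyl, methyl.
Putting it together: 4-ethyl-3-methyloctane.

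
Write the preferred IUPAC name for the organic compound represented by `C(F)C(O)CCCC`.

1-fluorohexan-2-ol

Counting along the main chain through the –OH group gives 6 carbons: the parent is hexane.
The highest-priority functional group is an alcohol (–OH), so the name ends in -ol.
Choose the numbering such that numbering from this end puts the hydroxyl group at C-2 rather than C-5.
That gives the hydroxyl at C-2; a fluoro group at C-1.
Assembling the pieces gives 1-fluorohexan-2-ol.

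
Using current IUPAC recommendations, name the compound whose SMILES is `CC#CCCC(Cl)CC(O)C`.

4-chloronon-7-yn-2-ol

The longest carbon chain that includes the –OH group and the multiple bond has 9 carbons, so the parent hydride is nonane.
The principal characteristic group is an alcohol (–OH), named with the suffix -ol.
A C≡C triple bond in the chain gives the infix -yne-.
Number the chain so that numbering from this end puts the hydroxyl group at C-2 rather than C-8.
That gives the hydroxyl at C-2; the triple bond between C-7 and C-8; a chloro group at C-4.
Putting it together: 4-chloronon-7-yn-2-ol.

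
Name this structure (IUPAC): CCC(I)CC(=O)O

The longest carbon chain that includes the –COOH group has 5 carbons, so the parent hydride is pentane.
A carboxylic acid (terminal –COOH) is the principal characteristic group, giving the suffix -oic acid.
The numbering direction is chosen so that the carboxylic acid carbon is C-1 by definition.
With this numbering: an iodo group at C-3.
Putting it together: 3-iodopentanoic acid.

3-iodopentanoic acid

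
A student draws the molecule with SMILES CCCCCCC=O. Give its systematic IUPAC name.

The longest chain bearing the –CHO group is 7 carbons long (heptane).
The highest-priority functional group is an aldehyde (terminal –CHO), so the name ends in -al.
The numbering direction is chosen so that the aldehyde carbon is C-1 by definition.
Putting it together: heptanal.

heptanal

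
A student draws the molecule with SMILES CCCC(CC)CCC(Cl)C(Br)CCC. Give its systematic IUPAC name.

4-bromo-5-chloro-8-ethylundecane

The parent chain contains 11 carbons (undecane).
Number the chain so that the substituent locant set {4,5,8} is lower than {4,7,8} at the first point of difference.
With this numbering: a bromo group at C-4; a chloro group at C-5; an ethyl group at C-8.
The substituents are ordered alphabetically, ignoring any di-/tri- multipliers.
The name is 4-bromo-5-chloro-8-ethylundecane.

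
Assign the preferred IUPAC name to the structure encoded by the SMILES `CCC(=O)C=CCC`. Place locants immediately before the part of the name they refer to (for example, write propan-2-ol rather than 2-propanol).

hept-4-en-3-one

The longest carbon chain that includes the carbonyl and the multiple bond has 7 carbons, so the parent hydride is heptane.
A ketone (C=O on an internal carbon) is the principal characteristic group, giving the suffix -one.
The chain contains a C=C double bond, so the unsaturation ending is -ene.
The numbering direction is chosen so that numbering from this end puts the carbonyl group at C-3 rather than C-5.
This places the carbonyl at C-3; the double bond between C-4 and C-5.
Assembling the pieces gives hept-4-en-3-one.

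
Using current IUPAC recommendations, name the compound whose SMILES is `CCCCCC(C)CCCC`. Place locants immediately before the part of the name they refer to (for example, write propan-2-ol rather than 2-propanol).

5-methyldecane

The longest carbon chain is 10 atoms: the parent is decane.
Choose the numbering such that the substituent locant set {5} is lower than {6} at the first point of difference.
That gives a methyl group at C-5.
The name is 5-methyldecane.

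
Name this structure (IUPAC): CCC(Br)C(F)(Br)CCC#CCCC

8,9-dibromo-8-fluoroundec-4-yne

Counting along the main chain through the multiple bond gives 11 carbons: the parent is undecane.
There is one C≡C triple bond, indicated by the ending -yne.
Number the chain so that numbering from this end puts the triple bond at C-4 rather than C-7.
With this numbering: the triple bond between C-4 and C-5; bromo groups at C-8 and C-9; a fluoro group at C-8.
The substituents are ordered alphabetically, ignoring any di-/tri- multipliers.
Assembling the pieces gives 8,9-dibromo-8-fluoroundec-4-yne.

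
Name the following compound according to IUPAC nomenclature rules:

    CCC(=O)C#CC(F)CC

Counting along the main chain through the carbonyl and the multiple bond gives 8 carbons: the parent is octane.
The highest-priority functional group is a ketone (C=O on an internal carbon), so the name ends in -one.
There is one C≡C triple bond, indicated by the ending -yne.
Choose the numbering such that numbering from this end puts the carbonyl group at C-3 rather than C-6.
This places the carbonyl at C-3; the triple bond between C-4 and C-5; a fluoro group at C-6.
The name is 6-fluorooct-4-yn-3-one.

6-fluorooct-4-yn-3-one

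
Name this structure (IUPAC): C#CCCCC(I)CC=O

Counting along the main chain through the –CHO group and the multiple bond gives 8 carbons: the parent is octane.
An aldehyde (terminal –CHO) is the principal characteristic group, giving the suffix -al.
There is one C≡C triple bond, indicated by the ending -yne.
Number the chain so that the aldehyde carbon is C-1 by definition.
This places the triple bond between C-7 and C-8; an iodo group at C-3.
The name is 3-iodooct-7-ynal.

3-iodooct-7-ynal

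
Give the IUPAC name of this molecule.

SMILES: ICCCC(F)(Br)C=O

Counting along the main chain through the –CHO group gives 5 carbons: the parent is pentane.
An aldehyde (terminal –CHO) is the principal characteristic group, giving the suffix -al.
Choose the numbering such that the aldehyde carbon is C-1 by definition.
That gives a bromo group at C-2; a fluoro group at C-2; an iodo group at C-5.
Substituent prefixes are cited in alphabetical order (multiplying prefixes like di-/tri- are ignored for ordering).
Putting it together: 2-bromo-2-fluoro-5-iodopentanal.

2-bromo-2-fluoro-5-iodopentanal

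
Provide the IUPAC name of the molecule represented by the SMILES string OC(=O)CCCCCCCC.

nonanoic acid

Counting along the main chain through the –COOH group gives 9 carbons: the parent is nonane.
The principal characteristic group is a carboxylic acid (terminal –COOH), named with the suffix -oic acid.
The numbering direction is chosen so that the carboxylic acid carbon is C-1 by definition.
The name is nonanoic acid.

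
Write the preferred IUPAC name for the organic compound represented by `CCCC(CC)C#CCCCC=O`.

7-ethyldec-5-ynal

The longest carbon chain that includes the –CHO group and the multiple bond has 10 carbons, so the parent hydride is decane.
The principal characteristic group is an aldehyde (terminal –CHO), named with the suffix -al.
The chain contains a C≡C triple bond, so the unsaturation ending is -yne.
The numbering direction is chosen so that the aldehyde carbon is C-1 by definition.
This places the triple bond between C-5 and C-6; an ethyl group at C-7.
Assembling the pieces gives 7-ethyldec-5-ynal.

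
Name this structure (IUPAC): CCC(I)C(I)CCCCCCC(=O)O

8,9-diiodoundecanoic acid

The longest carbon chain that includes the –COOH group has 11 carbons, so the parent hydride is undecane.
A carboxylic acid (terminal –COOH) is the principal characteristic group, giving the suffix -oic acid.
Choose the numbering such that the carboxylic acid carbon is C-1 by definition.
This places iodo groups at C-8 and C-9.
Putting it together: 8,9-diiodoundecanoic acid.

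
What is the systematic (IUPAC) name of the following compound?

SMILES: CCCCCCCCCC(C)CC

The longest carbon chain is 12 atoms: the parent is dodecane.
Choose the numbering such that the substituent locant set {3} is lower than {10} at the first point of difference.
That gives a methyl group at C-3.
Assembling the pieces gives 3-methyldodecane.

3-methyldodecane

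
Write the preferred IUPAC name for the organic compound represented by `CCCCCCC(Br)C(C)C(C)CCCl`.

5-bromo-1-chloro-3,4-dimethylundecane

The parent chain contains 11 carbons (undecane).
Number the chain so that the substituent locant set {1,3,4,5} is lower than {7,8,9,11} at the first point of difference.
With this numbering: a bromo group at C-5; a chloro group at C-1; methyl groups at C-3 and C-4.
Prefixes are listed alphabetically: bromo, chloro, methyl.
Putting it together: 5-bromo-1-chloro-3,4-dimethylundecane.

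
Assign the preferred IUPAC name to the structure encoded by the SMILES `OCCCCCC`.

hexan-1-ol

The longest chain bearing the –OH group is 6 carbons long (hexane).
An alcohol (–OH) is the principal characteristic group, giving the suffix -ol.
Choose the numbering such that numbering from this end puts the hydroxyl group at C-1 rather than C-6.
That gives the hydroxyl at C-1.
Putting it together: hexan-1-ol.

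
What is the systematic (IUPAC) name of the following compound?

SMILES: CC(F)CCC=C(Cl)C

The longest chain bearing the multiple bond is 7 carbons long (heptane).
A C=C double bond in the chain gives the infix -ene-.
The numbering direction is chosen so that numbering from this end puts the double bond at C-2 rather than C-5.
That gives the double bond between C-2 and C-3; a chloro group at C-2; a fluoro group at C-6.
Substituent prefixes are cited in alphabetical order (multiplying prefixes like di-/tri- are ignored for ordering).
Putting it together: 2-chloro-6-fluorohept-2-ene.

2-chloro-6-fluorohept-2-ene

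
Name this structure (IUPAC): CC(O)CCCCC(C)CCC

The longest carbon chain that includes the –OH group has 10 carbons, so the parent hydride is decane.
An alcohol (–OH) is the principal characteristic group, giving the suffix -ol.
Choose the numbering such that numbering from this end puts the hydroxyl group at C-2 rather than C-9.
This places the hydroxyl at C-2; a methyl group at C-7.
Putting it together: 7-methyldecan-2-ol.

7-methyldecan-2-ol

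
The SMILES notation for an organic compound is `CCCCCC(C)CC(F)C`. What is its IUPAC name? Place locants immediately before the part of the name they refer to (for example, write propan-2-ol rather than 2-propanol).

2-fluoro-4-methylnonane

The longest carbon chain is 9 atoms: the parent is nonane.
The numbering direction is chosen so that the substituent locant set {2,4} is lower than {6,8} at the first point of difference.
With this numbering: a fluoro group at C-2; a methyl group at C-4.
Substituent prefixes are cited in alphabetical order (multiplying prefixes like di-/tri- are ignored for ordering).
The name is 2-fluoro-4-methylnonane.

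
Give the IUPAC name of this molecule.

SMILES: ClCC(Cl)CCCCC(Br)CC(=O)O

3-bromo-8,9-dichlorononanoic acid

The longest carbon chain that includes the –COOH group has 9 carbons, so the parent hydride is nonane.
The highest-priority functional group is a carboxylic acid (terminal –COOH), so the name ends in -oic acid.
Number the chain so that the carboxylic acid carbon is C-1 by definition.
This places a bromo group at C-3; chloro groups at C-8 and C-9.
Substituent prefixes are cited in alphabetical order (multiplying prefixes like di-/tri- are ignored for ordering).
Putting it together: 3-bromo-8,9-dichlorononanoic acid.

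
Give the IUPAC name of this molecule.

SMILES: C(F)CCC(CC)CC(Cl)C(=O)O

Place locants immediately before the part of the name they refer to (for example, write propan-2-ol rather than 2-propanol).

2-chloro-4-ethyl-7-fluoroheptanoic acid

Counting along the main chain through the –COOH group gives 7 carbons: the parent is heptane.
The principal characteristic group is a carboxylic acid (terminal –COOH), named with the suffix -oic acid.
The numbering direction is chosen so that the carboxylic acid carbon is C-1 by definition.
With this numbering: a chloro group at C-2; an ethyl group at C-4; a fluoro group at C-7.
Prefixes are listed alphabetically: chloro, ethyl, fluoro.
The name is 2-chloro-4-ethyl-7-fluoroheptanoic acid.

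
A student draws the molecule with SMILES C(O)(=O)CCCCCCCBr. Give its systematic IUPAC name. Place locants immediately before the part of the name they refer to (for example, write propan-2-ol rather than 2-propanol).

8-bromooctanoic acid

Counting along the main chain through the –COOH group gives 8 carbons: the parent is octane.
The principal characteristic group is a carboxylic acid (terminal –COOH), named with the suffix -oic acid.
Number the chain so that the carboxylic acid carbon is C-1 by definition.
With this numbering: a bromo group at C-8.
Putting it together: 8-bromooctanoic acid.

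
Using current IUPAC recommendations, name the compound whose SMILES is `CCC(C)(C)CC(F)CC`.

The longest carbon chain is 7 atoms: the parent is heptane.
Number the chain so that the substituent locant set {3,3,5} is lower than {3,5,5} at the first point of difference.
With this numbering: a fluoro group at C-5; two methyl groups at C-3.
The substituents are ordered alphabetically, ignoring any di-/tri- multipliers.
The name is 5-fluoro-3,3-dimethylheptane.

5-fluoro-3,3-dimethylheptane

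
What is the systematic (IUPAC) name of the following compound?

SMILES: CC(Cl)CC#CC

5-chlorohex-2-yne

The longest carbon chain that includes the multiple bond has 6 carbons, so the parent hydride is hexane.
There is one C≡C triple bond, indicated by the ending -yne.
Number the chain so that numbering from this end puts the triple bond at C-2 rather than C-4.
This places the triple bond between C-2 and C-3; a chloro group at C-5.
Assembling the pieces gives 5-chlorohex-2-yne.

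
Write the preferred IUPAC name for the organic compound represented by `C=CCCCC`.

Counting along the main chain through the multiple bond gives 6 carbons: the parent is hexane.
The chain contains a C=C double bond, so the unsaturation ending is -ene.
Number the chain so that numbering from this end puts the double bond at C-1 rather than C-5.
This places the double bond between C-1 and C-2.
Assembling the pieces gives hex-1-ene.

hex-1-ene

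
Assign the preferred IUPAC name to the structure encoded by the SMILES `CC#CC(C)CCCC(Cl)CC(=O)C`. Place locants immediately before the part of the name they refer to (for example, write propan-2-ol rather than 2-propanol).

The longest carbon chain that includes the carbonyl and the multiple bond has 11 carbons, so the parent hydride is undecane.
A ketone (C=O on an internal carbon) is the principal characteristic group, giving the suffix -one.
The chain contains a C≡C triple bond, so the unsaturation ending is -yne.
Number the chain so that numbering from this end puts the carbonyl group at C-2 rather than C-10.
That gives the carbonyl at C-2; the triple bond between C-9 and C-10; a chloro group at C-4; a methyl group at C-8.
Prefixes are listed alphabetically: chloro, methyl.
Assembling the pieces gives 4-chloro-8-methylundec-9-yn-2-one.

4-chloro-8-methylundec-9-yn-2-one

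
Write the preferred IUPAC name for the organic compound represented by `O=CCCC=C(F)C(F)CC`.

5,6-difluorooct-4-enal

The longest carbon chain that includes the –CHO group and the multiple bond has 8 carbons, so the parent hydride is octane.
An aldehyde (terminal –CHO) is the principal characteristic group, giving the suffix -al.
There is one C=C double bond, indicated by the ending -ene.
The numbering direction is chosen so that the aldehyde carbon is C-1 by definition.
That gives the double bond between C-4 and C-5; fluoro groups at C-5 and C-6.
Assembling the pieces gives 5,6-difluorooct-4-enal.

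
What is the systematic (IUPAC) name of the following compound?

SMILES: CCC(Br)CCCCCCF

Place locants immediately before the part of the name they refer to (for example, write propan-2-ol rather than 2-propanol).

7-bromo-1-fluorononane

The longest continuous carbon chain has 9 atoms, so the parent hydride is nonane.
The numbering direction is chosen so that the substituent locant set {1,7} is lower than {3,9} at the first point of difference.
That gives a bromo group at C-7; a fluoro group at C-1.
Substituent prefixes are cited in alphabetical order (multiplying prefixes like di-/tri- are ignored for ordering).
Assembling the pieces gives 7-bromo-1-fluorononane.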